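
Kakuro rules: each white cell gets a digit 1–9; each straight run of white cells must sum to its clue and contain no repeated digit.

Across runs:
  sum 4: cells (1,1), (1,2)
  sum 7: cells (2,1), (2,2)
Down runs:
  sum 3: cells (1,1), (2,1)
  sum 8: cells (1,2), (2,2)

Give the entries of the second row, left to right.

2, 5

4 in 2 cells must be {1,3}; 3 in 2 cells must be {1,2}.
The 4 across and the 3 down share only 1, so (1,1) = 1.
(1,2) = 4 − 1 = 3 completes the 4 across.
(2,1) = 3 − 1 = 2 completes the 3 down.
(2,2) = 7 − 2 = 5 completes the 7 across.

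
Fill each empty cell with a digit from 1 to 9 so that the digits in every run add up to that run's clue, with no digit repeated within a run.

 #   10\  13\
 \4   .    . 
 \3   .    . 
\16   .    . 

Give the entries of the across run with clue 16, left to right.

7 9

4 in 2 cells must be {1,3}; 3 in 2 cells must be {1,2}; 16 in 2 cells must be {7,9}.
The 16 across and the 10 down share only 7, so R3C1 = 7.
R3C2 = 16 − 7 = 9 completes the 16 across.
Given what's placed, R1C1 must be 1 to fit the 4 across and 10 down.
R1C2 = 4 − 1 = 3 completes the 4 across.
R2C1 = 10 − 8 = 2 completes the 10 down.
R2C2 = 3 − 2 = 1 completes the 3 across.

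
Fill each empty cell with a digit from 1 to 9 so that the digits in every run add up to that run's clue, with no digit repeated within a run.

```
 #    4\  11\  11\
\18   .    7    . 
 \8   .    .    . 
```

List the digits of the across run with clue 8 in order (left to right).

4 in 2 cells must be {1,3}.
Given what's placed, R1C1 must be 3 to fit the 18 across and 4 down.
R1C3 = 18 − 10 = 8 completes the 18 across.
R2C1 = 4 − 3 = 1 completes the 4 down.
R2C2 = 11 − 7 = 4 completes the 11 down.
R2C3 = 8 − 5 = 3 completes the 8 across.

1, 4, 3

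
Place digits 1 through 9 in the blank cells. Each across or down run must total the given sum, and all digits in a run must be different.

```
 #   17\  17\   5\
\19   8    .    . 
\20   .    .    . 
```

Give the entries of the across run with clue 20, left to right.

17 in 2 cells must be {8,9}.
R1C2 = 9: the only remaining digit allowed by both the 19 across and the 17 down.
R1C3 = 19 − 17 = 2 completes the 19 across.
R2C1 = 17 − 8 = 9 completes the 17 down.
R2C2 = 17 − 9 = 8 completes the 17 down.
R2C3 = 20 − 17 = 3 completes the 20 across.

9 8 3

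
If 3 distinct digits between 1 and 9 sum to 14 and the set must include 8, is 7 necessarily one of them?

No

Counterexample: {1,5,8} sums to 14 under that restriction without using 7.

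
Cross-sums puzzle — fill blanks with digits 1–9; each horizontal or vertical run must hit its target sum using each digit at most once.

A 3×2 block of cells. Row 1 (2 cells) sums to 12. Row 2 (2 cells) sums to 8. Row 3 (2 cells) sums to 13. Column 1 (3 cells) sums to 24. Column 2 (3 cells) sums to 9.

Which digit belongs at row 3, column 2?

5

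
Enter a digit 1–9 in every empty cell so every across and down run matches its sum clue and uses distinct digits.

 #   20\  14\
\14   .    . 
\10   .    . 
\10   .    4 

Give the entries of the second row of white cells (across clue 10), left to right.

R3C1 = 10 − 4 = 6 completes the 10 across.
Given what's placed, R2C1 must be 9 to fit the 10 across and 20 down.
R2C2 = 10 − 9 = 1 completes the 10 across.
R1C1 = 20 − 15 = 5 completes the 20 down.
R1C2 = 14 − 5 = 9 completes the 14 across.

9 1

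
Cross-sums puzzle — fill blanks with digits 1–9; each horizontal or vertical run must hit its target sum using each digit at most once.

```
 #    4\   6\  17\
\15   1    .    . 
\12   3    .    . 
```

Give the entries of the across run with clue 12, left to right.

4 in 2 cells must be {1,3}; 17 in 2 cells must be {8,9}.
Given what's placed, R1C2 must be 5 to fit the 15 across and 6 down.
R1C3 = 15 − 6 = 9 completes the 15 across.
R2C2 = 6 − 5 = 1 completes the 6 down.
R2C3 = 12 − 4 = 8 completes the 12 across.

3 1 8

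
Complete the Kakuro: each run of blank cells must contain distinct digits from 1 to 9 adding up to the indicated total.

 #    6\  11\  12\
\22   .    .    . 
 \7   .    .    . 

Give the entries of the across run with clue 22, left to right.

5 9 8

7 in 3 cells must be {1,2,4}.
The 22 across and the 6 down share only 5, so R1C1 = 5.
R2C1 = 6 − 5 = 1 completes the 6 down.
Given what's placed, R2C3 must be 4 to fit the 7 across and 12 down.
R1C3 = 12 − 4 = 8 completes the 12 down.
R2C2 = 7 − 5 = 2 completes the 7 across.
R1C2 = 22 − 13 = 9 completes the 22 across.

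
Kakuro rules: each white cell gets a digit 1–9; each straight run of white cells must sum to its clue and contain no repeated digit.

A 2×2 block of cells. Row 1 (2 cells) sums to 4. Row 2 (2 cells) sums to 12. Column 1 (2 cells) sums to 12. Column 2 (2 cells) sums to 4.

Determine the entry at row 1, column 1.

3

4 in 2 cells must be {1,3}.
The 4 across and the 12 down share only 3, so (1,1) = 3.
(1,2) = 4 − 3 = 1 completes the 4 across.
(2,1) = 12 − 3 = 9 completes the 12 down.
(2,2) = 12 − 9 = 3 completes the 12 across.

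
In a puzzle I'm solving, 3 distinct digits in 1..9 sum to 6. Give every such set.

{1,2,3}

3 distinct digits from 1–9 sum between 6 and 24.
Only one set works: {1,2,3}.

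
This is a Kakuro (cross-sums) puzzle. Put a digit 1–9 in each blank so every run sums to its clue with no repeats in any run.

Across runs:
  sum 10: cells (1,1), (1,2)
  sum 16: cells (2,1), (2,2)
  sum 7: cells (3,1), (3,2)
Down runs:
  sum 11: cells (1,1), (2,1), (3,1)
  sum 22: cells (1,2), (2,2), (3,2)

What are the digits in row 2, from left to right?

16 in 2 cells must be {7,9}.
The 16 across and the 11 down share only 7, so (2,1) = 7.
(2,2) = 16 − 7 = 9 completes the 16 across.
Nothing is forced directly, so branch on (1,1), whose candidates are 1 or 3. If (1,1) = 1: then (1,2) would have to be in {9} for the 10 across but in {5,6,7,8} for the 22 down — contradiction. So (1,1) = 3.
(1,2) = 10 − 3 = 7 completes the 10 across.
(3,1) = 11 − 10 = 1 completes the 11 down.
(3,2) = 7 − 1 = 6 completes the 7 across.

7 9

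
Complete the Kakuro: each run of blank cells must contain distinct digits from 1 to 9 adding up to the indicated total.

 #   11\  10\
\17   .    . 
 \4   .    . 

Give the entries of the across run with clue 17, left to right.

8 9

17 in 2 cells must be {8,9}; 4 in 2 cells must be {1,3}.
The 4 across and the 11 down share only 3, so R2C1 = 3.
R2C2 = 4 − 3 = 1 completes the 4 across.
R1C1 = 11 − 3 = 8 completes the 11 down.
R1C2 = 17 − 8 = 9 completes the 17 across.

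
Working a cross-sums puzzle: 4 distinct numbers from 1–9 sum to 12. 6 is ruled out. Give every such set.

{1,2,4,5}

4 distinct digits from 1–9 sum between 10 and 30.
Dropping sets that contain 6.
Only one set works: {1,2,4,5}.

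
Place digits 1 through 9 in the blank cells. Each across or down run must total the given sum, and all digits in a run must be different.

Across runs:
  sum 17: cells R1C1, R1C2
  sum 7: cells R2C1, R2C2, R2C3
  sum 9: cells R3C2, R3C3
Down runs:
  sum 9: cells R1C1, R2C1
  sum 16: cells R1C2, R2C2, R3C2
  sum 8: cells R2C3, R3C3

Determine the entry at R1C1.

8

17 in 2 cells must be {8,9}; 7 in 3 cells must be {1,2,4}.
The 17 across and the 9 down share only 8, so R1C1 = 8.
R1C2 = 17 − 8 = 9 completes the 17 across.
R2C1 = 9 − 8 = 1 completes the 9 down.
R2C3 = 2: the only remaining digit allowed by both the 7 across and the 8 down.
R3C3 = 8 − 2 = 6 completes the 8 down.
R2C2 = 7 − 3 = 4 completes the 7 across.
R3C2 = 9 − 6 = 3 completes the 9 across.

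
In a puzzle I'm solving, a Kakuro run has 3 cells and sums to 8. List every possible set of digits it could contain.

{1,2,5}; {1,3,4}

3 distinct digits from 1–9 sum between 6 and 24.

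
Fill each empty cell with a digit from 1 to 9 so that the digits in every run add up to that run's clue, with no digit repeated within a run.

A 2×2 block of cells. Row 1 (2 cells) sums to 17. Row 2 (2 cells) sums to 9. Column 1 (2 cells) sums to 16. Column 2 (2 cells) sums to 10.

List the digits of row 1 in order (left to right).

17 in 2 cells must be {8,9}; 16 in 2 cells must be {7,9}.
The 17 across and the 16 down share only 9, so (1,1) = 9.
(1,2) = 17 − 9 = 8 completes the 17 across.
(2,1) = 16 − 9 = 7 completes the 16 down.
(2,2) = 9 − 7 = 2 completes the 9 across.

9, 8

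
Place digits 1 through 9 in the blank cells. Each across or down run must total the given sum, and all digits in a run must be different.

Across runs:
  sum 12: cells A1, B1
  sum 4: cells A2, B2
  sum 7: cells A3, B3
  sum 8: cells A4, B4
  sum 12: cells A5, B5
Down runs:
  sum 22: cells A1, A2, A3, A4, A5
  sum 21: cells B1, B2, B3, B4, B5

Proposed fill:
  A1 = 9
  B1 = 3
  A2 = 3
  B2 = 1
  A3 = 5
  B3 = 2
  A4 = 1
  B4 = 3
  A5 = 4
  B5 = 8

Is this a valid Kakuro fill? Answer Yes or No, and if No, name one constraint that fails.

No — the across run A4–B4 sums to 4, not 8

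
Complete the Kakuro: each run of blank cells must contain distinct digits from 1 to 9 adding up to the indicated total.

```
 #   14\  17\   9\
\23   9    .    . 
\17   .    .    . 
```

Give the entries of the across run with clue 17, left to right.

5 9 3

23 in 3 cells must be {6,8,9}; 17 in 2 cells must be {8,9}.
Given what's placed, R1C2 must be 8 to fit the 23 across and 17 down.
R1C3 = 23 − 17 = 6 completes the 23 across.
R2C1 = 14 − 9 = 5 completes the 14 down.
R2C2 = 17 − 8 = 9 completes the 17 down.
R2C3 = 17 − 14 = 3 completes the 17 across.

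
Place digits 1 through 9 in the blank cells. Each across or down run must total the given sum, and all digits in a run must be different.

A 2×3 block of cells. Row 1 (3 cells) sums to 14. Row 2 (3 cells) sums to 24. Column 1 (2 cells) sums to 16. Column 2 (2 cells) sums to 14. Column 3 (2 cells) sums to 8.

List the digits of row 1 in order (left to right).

7 6 1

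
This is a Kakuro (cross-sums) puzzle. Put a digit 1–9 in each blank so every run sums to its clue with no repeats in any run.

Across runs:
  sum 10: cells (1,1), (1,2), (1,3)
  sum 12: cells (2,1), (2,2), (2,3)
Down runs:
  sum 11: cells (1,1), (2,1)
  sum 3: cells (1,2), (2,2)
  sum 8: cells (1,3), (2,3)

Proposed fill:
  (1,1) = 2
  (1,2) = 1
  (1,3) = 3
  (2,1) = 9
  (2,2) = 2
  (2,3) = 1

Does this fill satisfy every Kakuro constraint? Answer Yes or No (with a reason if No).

No — the across run (1,1)–(1,3) sums to 6, not 10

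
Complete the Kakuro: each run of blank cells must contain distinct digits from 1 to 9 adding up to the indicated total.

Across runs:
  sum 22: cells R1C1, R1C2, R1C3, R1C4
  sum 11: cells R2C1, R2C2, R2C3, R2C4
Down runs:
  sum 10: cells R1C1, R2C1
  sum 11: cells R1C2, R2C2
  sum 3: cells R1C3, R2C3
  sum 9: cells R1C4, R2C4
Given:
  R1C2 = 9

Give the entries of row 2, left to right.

3 2 1 5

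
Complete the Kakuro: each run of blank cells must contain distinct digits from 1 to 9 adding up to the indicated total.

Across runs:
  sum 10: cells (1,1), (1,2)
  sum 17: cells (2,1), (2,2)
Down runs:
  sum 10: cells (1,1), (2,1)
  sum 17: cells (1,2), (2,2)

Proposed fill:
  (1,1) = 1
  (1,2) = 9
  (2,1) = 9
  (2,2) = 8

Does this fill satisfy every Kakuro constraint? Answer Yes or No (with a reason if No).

Across: 1+9=10; 9+8=17. Down: 1+9=10; 9+8=17. No digit repeats within any run.

Yes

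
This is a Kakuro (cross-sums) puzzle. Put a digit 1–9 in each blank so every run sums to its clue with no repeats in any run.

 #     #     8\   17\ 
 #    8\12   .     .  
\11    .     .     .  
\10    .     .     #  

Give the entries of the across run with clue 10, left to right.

17 in 2 cells must be {8,9}.
The 11 across and the 17 down share only 8, so R2C3 = 8.
R1C3 = 17 − 8 = 9 completes the 17 down.
R1C2 = 12 − 9 = 3 completes the 12 across.
R2C2 = 1: the only remaining digit allowed by both the 11 across and the 8 down.
R3C2 = 8 − 4 = 4 completes the 8 down.
R2C1 = 11 − 9 = 2 completes the 11 across.
R3C1 = 10 − 4 = 6 completes the 10 across.

6 4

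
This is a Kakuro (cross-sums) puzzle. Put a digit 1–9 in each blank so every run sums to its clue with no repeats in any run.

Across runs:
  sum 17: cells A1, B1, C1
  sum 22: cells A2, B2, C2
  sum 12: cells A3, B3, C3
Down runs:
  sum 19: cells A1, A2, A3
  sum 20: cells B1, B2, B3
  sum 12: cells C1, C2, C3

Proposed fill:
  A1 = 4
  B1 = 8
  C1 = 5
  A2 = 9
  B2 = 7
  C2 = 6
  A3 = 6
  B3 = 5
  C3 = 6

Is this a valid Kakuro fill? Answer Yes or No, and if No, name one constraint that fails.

No — the across run A3–C3 sums to 17, not 12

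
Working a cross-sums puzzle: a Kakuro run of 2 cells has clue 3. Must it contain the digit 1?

The only way to make 3 from 2 distinct digits is {1,2}, which contains 1.

Yes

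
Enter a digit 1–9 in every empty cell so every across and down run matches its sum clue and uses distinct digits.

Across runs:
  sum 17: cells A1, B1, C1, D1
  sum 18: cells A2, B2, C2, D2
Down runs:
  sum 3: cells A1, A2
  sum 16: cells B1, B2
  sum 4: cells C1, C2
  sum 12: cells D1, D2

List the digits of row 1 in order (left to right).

3 in 2 cells must be {1,2}; 16 in 2 cells must be {7,9}; 4 in 2 cells must be {1,3}.
Nothing is forced directly, so branch on A1, whose candidates are 1 or 2. If A1 = 2: that forces A2 = 1, C2 = 3, C1 = 1, B2 = 9, D2 = 5, after which B1 would have to be in {5,6,8,9} for the 17 across but in {7} for the 16 down — contradiction. So A1 = 1.
Given what's placed, C1 must be 3 to fit the 17 across and 4 down.
A2 = 3 − 1 = 2 completes the 3 down.
C2 = 4 − 3 = 1 completes the 4 down.
No cell is forced outright now. B1 can only be 7 or 9 (the digits allowed by both its 17 across and its 16 down). If B1 = 7: then D1 would have to be in {6} for the 17 across but in {3,4,5,7,8,9} for the 12 down — contradiction. So B1 = 9.
D1 = 17 − 13 = 4 completes the 17 across.

1, 9, 3, 4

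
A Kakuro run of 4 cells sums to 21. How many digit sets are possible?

4 distinct digits from 1–9 sum between 10 and 30.

11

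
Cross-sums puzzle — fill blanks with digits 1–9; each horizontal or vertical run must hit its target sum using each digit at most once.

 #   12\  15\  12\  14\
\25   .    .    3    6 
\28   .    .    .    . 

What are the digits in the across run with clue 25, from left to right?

R2C3 = 12 − 3 = 9 completes the 12 down.
R2C4 = 14 − 6 = 8 completes the 14 down.
No cell is forced outright now. R2C2 can only be 6 or 7 (the digits allowed by both its 28 across and its 15 down). If R2C2 = 7: then R1C2 would have to be in {7,9} for the 25 across but in {8} for the 15 down — contradiction. So R2C2 = 6.
R1C2 = 15 − 6 = 9 completes the 15 down.
R2C1 = 28 − 23 = 5 completes the 28 across.
R1C1 = 25 − 18 = 7 completes the 25 across.

7, 9, 3, 6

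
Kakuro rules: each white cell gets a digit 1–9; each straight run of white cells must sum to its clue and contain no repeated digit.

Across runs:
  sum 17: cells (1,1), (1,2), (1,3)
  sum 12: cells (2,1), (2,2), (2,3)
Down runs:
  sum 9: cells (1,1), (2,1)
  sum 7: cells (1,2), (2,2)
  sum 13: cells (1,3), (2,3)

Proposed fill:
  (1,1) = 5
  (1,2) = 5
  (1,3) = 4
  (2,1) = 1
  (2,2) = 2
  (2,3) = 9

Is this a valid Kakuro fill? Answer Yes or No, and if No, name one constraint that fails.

No — the across run (1,1)–(1,3) sums to 14, not 17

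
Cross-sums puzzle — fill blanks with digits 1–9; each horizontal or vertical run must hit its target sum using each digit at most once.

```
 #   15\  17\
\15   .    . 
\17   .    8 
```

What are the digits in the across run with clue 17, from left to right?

9 8

17 in 2 cells must be {8,9}.
R1C2 = 17 − 8 = 9 completes the 17 down.
R2C1 = 17 − 8 = 9 completes the 17 across.
R1C1 = 15 − 9 = 6 completes the 15 across.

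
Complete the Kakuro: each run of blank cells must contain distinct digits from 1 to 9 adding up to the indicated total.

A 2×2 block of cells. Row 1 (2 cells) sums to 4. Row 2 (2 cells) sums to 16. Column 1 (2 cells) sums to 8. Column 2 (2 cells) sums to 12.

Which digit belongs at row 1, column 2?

3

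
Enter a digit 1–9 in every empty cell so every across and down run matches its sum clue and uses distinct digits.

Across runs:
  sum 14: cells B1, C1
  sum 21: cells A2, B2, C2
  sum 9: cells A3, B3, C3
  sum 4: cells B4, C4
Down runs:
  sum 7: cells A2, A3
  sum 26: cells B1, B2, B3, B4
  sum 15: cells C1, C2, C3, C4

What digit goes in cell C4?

4 in 2 cells must be {1,3}.
Only 3 fits B4 under both its across sum 4 and down sum 26.
C4 = 4 − 3 = 1 completes the 4 across.

1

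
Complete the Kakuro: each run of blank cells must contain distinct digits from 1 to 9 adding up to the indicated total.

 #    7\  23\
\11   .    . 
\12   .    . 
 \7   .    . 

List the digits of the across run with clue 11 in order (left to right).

2, 9

7 in 3 cells must be {1,2,4}; 23 in 3 cells must be {6,8,9}.
The 12 across and the 7 down share only 4, so R2C1 = 4.
R2C2 = 12 − 4 = 8 completes the 12 across.
Given what's placed, R3C2 must be 6 to fit the 7 across and 23 down.
R1C1 = 2: the only remaining digit allowed by both the 11 across and the 7 down.
R1C2 = 11 − 2 = 9 completes the 11 across.
R3C1 = 7 − 6 = 1 completes the 7 across.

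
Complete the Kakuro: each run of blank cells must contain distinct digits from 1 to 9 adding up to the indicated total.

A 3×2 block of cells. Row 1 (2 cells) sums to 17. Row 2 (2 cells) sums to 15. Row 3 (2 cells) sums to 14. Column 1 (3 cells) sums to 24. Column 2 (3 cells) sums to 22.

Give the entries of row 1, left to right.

17 in 2 cells must be {8,9}; 24 in 3 cells must be {7,8,9}.
Nothing is forced directly, so branch on (1,1), whose candidates are 8 or 9. If (1,1) = 9: that forces (1,2) = 8, (2,2) = 9, (3,1) = 8, after which (3,2) would have to be in {6} for the 14 across but in {5} for the 22 down — contradiction. So (1,1) = 8.
(1,2) = 17 − 8 = 9 completes the 17 across.
Given what's placed, (3,1) must be 9 to fit the 14 across and 24 down.
(3,2) = 14 − 9 = 5 completes the 14 across.
(2,1) = 24 − 17 = 7 completes the 24 down.
(2,2) = 15 − 7 = 8 completes the 15 across.

8, 9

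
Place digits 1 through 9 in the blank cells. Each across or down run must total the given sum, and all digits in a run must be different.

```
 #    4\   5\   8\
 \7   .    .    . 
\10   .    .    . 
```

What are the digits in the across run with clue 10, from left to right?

3 1 6

7 in 3 cells must be {1,2,4}; 4 in 2 cells must be {1,3}.
The 7 across and the 4 down share only 1, so R1C1 = 1.
Given what's placed, R1C3 must be 2 to fit the 7 across and 8 down.
R2C1 = 4 − 1 = 3 completes the 4 down.
R2C3 = 8 − 2 = 6 completes the 8 down.
R1C2 = 7 − 3 = 4 completes the 7 across.
R2C2 = 10 − 9 = 1 completes the 10 across.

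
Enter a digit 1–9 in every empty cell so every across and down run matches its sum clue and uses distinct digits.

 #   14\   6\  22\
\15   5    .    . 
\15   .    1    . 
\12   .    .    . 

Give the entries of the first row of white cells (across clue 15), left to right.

6 in 3 cells must be {1,2,3}.
No cell is forced outright now. R2C1 can only be 6 or 8 (the digits allowed by both its 15 across and its 14 down). If R2C1 = 6: that forces R2C3 = 8, R3C1 = 3, R3C2 = 2, after which R3C3 would have to be in {7} for the 12 across but in {5,9} for the 22 down — contradiction. So R2C1 = 8.
R2C3 = 15 − 9 = 6 completes the 15 across.
R3C1 = 14 − 13 = 1 completes the 14 down.
No cell is forced outright now. R1C2 can only be 2 or 3 (the digits allowed by both its 15 across and its 6 down). If R1C2 = 2: then R1C3 would have to be in {8} for the 15 across but in {7,9} for the 22 down — contradiction. So R1C2 = 3.
R1C3 = 15 − 8 = 7 completes the 15 across.
R3C2 = 6 − 4 = 2 completes the 6 down.
R3C3 = 12 − 3 = 9 completes the 12 across.

5, 3, 7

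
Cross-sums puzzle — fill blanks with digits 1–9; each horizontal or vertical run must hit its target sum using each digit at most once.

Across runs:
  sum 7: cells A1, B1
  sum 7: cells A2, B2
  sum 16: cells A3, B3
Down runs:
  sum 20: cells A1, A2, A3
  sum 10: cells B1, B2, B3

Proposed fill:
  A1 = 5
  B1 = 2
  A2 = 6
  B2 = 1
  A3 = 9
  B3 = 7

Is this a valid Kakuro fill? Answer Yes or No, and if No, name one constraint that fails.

Yes

Across: 5+2=7; 6+1=7; 9+7=16. Down: 5+6+9=20; 2+1+7=10. No digit repeats within any run.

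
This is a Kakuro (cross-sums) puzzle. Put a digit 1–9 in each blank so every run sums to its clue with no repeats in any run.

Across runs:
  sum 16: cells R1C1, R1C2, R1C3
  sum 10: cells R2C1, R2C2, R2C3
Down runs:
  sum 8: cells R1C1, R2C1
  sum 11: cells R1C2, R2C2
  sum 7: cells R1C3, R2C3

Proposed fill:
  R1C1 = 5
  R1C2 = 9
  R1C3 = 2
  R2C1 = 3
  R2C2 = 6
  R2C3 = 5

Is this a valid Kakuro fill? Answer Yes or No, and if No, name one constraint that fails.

No — the down run R1C2–R2C2 sums to 15, not 11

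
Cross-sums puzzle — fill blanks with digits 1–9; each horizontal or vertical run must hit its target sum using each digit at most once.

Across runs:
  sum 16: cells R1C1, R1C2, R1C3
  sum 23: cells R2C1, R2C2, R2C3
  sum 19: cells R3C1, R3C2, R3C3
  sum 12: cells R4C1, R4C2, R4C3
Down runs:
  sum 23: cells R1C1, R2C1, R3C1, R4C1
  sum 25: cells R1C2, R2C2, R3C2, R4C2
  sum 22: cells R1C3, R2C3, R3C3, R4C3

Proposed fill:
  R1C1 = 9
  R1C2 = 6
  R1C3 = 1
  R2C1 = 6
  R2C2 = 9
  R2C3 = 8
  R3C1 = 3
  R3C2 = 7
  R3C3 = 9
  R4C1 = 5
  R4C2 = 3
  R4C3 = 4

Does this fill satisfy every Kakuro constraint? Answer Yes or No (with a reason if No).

Yes

Across: 9+6+1=16; 6+9+8=23; 3+7+9=19; 5+3+4=12. Down: 9+6+3+5=23; 6+9+7+3=25; 1+8+9+4=22. No digit repeats within any run.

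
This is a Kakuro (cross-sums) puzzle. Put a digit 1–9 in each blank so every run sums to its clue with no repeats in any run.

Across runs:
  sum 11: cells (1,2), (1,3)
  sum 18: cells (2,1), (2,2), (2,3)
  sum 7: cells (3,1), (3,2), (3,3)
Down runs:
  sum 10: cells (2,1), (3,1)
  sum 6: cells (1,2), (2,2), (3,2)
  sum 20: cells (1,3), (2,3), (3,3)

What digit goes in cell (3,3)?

4

7 in 3 cells must be {1,2,4}; 6 in 3 cells must be {1,2,3}.
Only 4 fits (3,3) under both its across sum 7 and down sum 20.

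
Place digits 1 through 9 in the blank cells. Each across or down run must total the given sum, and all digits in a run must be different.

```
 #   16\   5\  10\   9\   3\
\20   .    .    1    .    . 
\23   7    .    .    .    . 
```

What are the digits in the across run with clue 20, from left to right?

9 3 1 5 2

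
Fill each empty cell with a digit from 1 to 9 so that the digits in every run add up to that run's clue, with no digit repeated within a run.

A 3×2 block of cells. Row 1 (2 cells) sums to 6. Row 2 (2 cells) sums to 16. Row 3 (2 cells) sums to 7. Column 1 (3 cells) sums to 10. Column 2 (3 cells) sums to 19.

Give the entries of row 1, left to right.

16 in 2 cells must be {7,9}.
The 16 across and the 10 down share only 7, so (2,1) = 7.
(2,2) = 16 − 7 = 9 completes the 16 across.
Nothing is forced directly, so branch on (1,1), whose candidates are 1 or 2. If (1,1) = 1: then (1,2) would have to be in {5} for the 6 across but in {2,3,4,6,7,8} for the 19 down — contradiction. So (1,1) = 2.
(1,2) = 6 − 2 = 4 completes the 6 across.
(3,1) = 10 − 9 = 1 completes the 10 down.
(3,2) = 7 − 1 = 6 completes the 7 across.

2, 4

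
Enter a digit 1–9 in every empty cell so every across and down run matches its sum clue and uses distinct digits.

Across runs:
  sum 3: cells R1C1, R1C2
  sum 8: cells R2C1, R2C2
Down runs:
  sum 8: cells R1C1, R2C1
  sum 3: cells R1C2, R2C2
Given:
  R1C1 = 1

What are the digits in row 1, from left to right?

3 in 2 cells must be {1,2}.
R1C2 = 3 − 1 = 2 completes the 3 across.
R2C1 = 8 − 1 = 7 completes the 8 down.
R2C2 = 8 − 7 = 1 completes the 8 across.

1, 2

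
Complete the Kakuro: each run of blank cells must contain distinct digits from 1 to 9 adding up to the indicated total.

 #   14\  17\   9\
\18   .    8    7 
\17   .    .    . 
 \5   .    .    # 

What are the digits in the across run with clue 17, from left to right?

R1C1 = 18 − 15 = 3 completes the 18 across.
R2C3 = 9 − 7 = 2 completes the 9 down.
Nothing is forced directly, so branch on R2C2, whose candidates are 6 or 7. If R2C2 = 7: then R2C1 would have to be in {8} for the 17 across but in {2,4,5,6,7,9} for the 14 down — contradiction. So R2C2 = 6.
R2C1 = 17 − 8 = 9 completes the 17 across.
R3C1 = 14 − 12 = 2 completes the 14 down.
R3C2 = 5 − 2 = 3 completes the 5 across.

9 6 2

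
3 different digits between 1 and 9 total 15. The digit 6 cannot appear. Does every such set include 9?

Counterexample: {2,5,8} sums to 15 under that restriction without using 9.

No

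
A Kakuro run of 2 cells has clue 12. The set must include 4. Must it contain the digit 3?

No

The only way to make 12 from 2 distinct digits under that restriction is {4,8}, which does not contain 3.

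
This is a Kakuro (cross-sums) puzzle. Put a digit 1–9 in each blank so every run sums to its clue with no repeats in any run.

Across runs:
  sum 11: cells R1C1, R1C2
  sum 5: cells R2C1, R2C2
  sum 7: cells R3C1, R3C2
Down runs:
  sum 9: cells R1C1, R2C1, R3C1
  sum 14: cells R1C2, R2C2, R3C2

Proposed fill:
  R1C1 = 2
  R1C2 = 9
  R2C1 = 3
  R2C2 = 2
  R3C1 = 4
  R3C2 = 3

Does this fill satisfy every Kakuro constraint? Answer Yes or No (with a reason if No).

Yes

Across: 2+9=11; 3+2=5; 4+3=7. Down: 2+3+4=9; 9+2+3=14. No digit repeats within any run.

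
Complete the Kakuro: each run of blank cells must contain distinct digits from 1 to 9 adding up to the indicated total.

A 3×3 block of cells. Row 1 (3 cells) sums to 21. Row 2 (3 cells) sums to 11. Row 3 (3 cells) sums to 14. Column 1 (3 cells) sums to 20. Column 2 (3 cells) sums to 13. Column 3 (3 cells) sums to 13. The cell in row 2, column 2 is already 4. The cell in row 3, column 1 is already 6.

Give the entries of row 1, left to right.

(2,1) = 5: the only remaining digit allowed by both the 11 across and the 20 down.
(2,3) = 11 − 9 = 2 completes the 11 across.
(1,1) = 20 − 11 = 9 completes the 20 down.
Nothing is forced directly, so branch on (1,2), whose candidates are 7 or 8. If (1,2) = 7: that forces (1,3) = 5, after which (3,2) would have to be in {1,3,5,7} for the 14 across but in {2} for the 13 down — contradiction. So (1,2) = 8.
(1,3) = 21 − 17 = 4 completes the 21 across.
(3,2) = 13 − 12 = 1 completes the 13 down.
(3,3) = 14 − 7 = 7 completes the 14 across.

9 8 4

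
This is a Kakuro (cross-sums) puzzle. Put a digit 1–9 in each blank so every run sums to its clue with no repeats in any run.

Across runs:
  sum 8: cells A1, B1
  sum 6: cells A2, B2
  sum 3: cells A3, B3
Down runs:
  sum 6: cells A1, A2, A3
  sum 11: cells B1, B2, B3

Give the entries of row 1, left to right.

3 5

3 in 2 cells must be {1,2}; 6 in 3 cells must be {1,2,3}.
Nothing is forced directly, so branch on A2, whose candidates are 1 or 2. If A2 = 1: that forces B2 = 5, A3 = 2, after which B3 would have to be in {1} for the 3 across but in {2,4} for the 11 down — contradiction. So A2 = 2.
B2 = 6 − 2 = 4 completes the 6 across.
Given what's placed, A3 must be 1 to fit the 3 across and 6 down.
B3 = 3 − 1 = 2 completes the 3 across.
A1 = 6 − 3 = 3 completes the 6 down.
B1 = 8 − 3 = 5 completes the 8 across.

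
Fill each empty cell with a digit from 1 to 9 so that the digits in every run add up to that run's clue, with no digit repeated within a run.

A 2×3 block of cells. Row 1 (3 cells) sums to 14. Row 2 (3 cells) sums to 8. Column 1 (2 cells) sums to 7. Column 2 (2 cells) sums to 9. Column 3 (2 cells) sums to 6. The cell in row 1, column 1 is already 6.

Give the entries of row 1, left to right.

6, 7, 1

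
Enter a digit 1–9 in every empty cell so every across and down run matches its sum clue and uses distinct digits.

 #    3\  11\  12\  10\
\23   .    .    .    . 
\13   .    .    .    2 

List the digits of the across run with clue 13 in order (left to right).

1, 7, 3, 2

3 in 2 cells must be {1,2}.
R1C4 = 10 − 2 = 8 completes the 10 down.
Given what's placed, R2C1 must be 1 to fit the 13 across and 3 down.
R1C1 = 3 − 1 = 2 completes the 3 down.
No cell is forced outright now. R2C3 can only be 3 or 4 or 7 (the digits allowed by both its 13 across and its 12 down). If R2C3 = 4: then R1C3 would have to be in {4,6,7,9} for the 23 across but in {8} for the 12 down — contradiction. If R2C3 = 7: then R1C3 would have to be in {4,6,7,9} for the 23 across but in {5} for the 12 down — contradiction. So R2C3 = 3.
R1C3 = 12 − 3 = 9 completes the 12 down.
R2C2 = 13 − 6 = 7 completes the 13 across.
R1C2 = 23 − 19 = 4 completes the 23 across.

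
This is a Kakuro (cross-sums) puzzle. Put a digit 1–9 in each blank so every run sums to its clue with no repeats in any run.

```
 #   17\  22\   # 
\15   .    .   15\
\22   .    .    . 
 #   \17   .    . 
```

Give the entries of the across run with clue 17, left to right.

17 in 2 cells must be {8,9}.
Nothing is forced directly, so branch on R1C1, whose candidates are 8 or 9. If R1C1 = 9: that forces R1C2 = 6, R2C1 = 8, R2C2 = 9, after which R2C3 would have to be in {5} for the 22 across but in {6,7,8,9} for the 15 down — contradiction. So R1C1 = 8.
R1C2 = 15 − 8 = 7 completes the 15 across.
R2C1 = 17 − 8 = 9 completes the 17 down.
R2C2 = 6: the only remaining digit allowed by both the 22 across and the 22 down.
R2C3 = 22 − 15 = 7 completes the 22 across.
R3C2 = 22 − 13 = 9 completes the 22 down.
R3C3 = 17 − 9 = 8 completes the 17 across.

9 8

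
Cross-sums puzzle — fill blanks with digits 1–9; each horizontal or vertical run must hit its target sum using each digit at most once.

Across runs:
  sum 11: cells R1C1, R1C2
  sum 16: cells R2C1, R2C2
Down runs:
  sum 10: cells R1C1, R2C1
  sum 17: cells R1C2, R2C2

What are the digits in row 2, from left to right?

7 9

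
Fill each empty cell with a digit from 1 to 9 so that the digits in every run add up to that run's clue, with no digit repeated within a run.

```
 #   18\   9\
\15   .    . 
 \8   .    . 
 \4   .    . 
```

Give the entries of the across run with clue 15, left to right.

4 in 2 cells must be {1,3}.
The 15 across and the 9 down share only 6, so R1C2 = 6.
Given what's placed, R3C2 must be 1 to fit the 4 across and 9 down.
R1C1 = 15 − 6 = 9 completes the 15 across.
R2C2 = 9 − 7 = 2 completes the 9 down.
R3C1 = 4 − 1 = 3 completes the 4 across.
R2C1 = 8 − 2 = 6 completes the 8 across.

9 6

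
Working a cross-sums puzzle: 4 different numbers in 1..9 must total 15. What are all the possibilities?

{1,2,3,9}; {1,2,4,8}; {1,2,5,7}; {1,3,4,7}; {1,3,5,6}; {2,3,4,6}

4 distinct digits from 1–9 sum between 10 and 30.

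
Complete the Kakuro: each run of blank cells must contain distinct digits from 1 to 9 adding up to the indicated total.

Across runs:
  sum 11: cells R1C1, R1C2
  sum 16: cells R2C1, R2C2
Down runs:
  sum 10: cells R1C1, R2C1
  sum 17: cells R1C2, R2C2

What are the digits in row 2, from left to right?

7 9

16 in 2 cells must be {7,9}; 17 in 2 cells must be {8,9}.
The 16 across and the 17 down share only 9, so R2C2 = 9.
R1C2 = 17 − 9 = 8 completes the 17 down.
R2C1 = 16 − 9 = 7 completes the 16 across.
R1C1 = 11 − 8 = 3 completes the 11 across.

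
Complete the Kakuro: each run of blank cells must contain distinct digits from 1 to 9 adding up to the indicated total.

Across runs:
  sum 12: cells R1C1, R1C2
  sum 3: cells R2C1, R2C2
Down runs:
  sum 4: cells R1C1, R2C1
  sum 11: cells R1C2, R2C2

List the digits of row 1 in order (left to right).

3 in 2 cells must be {1,2}; 4 in 2 cells must be {1,3}.
The 12 across and the 4 down share only 3, so R1C1 = 3.
R1C2 = 12 − 3 = 9 completes the 12 across.
R2C1 = 4 − 3 = 1 completes the 4 down.
R2C2 = 3 − 1 = 2 completes the 3 across.

3 9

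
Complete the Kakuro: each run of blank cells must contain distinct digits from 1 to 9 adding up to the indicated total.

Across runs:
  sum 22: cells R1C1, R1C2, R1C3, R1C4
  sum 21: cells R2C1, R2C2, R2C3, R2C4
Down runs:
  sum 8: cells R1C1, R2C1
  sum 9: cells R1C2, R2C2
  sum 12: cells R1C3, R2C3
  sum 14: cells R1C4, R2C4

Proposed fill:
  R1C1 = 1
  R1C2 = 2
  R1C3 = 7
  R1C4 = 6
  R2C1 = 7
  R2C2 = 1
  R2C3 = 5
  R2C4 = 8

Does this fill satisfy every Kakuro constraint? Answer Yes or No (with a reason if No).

No — the across run R1C1–R1C4 sums to 16, not 22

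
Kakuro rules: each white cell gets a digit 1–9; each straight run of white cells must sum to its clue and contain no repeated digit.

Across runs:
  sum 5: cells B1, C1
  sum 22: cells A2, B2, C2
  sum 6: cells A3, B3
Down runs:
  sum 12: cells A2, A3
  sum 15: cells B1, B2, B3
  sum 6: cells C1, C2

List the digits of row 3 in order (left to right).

The 22 across and the 6 down share only 5, so C2 = 5.
C1 = 6 − 5 = 1 completes the 6 down.
B1 = 5 − 1 = 4 completes the 5 across.
No cell is forced outright now. A3 can only be 4 or 5 (the digits allowed by both its 6 across and its 12 down). If A3 = 5: then A2 would have to be in {8,9} for the 22 across but in {7} for the 12 down — contradiction. So A3 = 4.
A2 = 12 − 4 = 8 completes the 12 down.
B2 = 22 − 13 = 9 completes the 22 across.
B3 = 6 − 4 = 2 completes the 6 across.

4 2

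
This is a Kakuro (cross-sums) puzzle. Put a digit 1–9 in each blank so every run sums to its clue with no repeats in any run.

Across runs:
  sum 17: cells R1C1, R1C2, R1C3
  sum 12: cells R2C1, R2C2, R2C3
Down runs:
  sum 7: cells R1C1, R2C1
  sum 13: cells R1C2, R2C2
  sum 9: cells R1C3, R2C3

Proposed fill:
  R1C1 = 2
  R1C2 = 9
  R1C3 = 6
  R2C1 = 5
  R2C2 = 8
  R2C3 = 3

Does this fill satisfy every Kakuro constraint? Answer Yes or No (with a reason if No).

No — the down run R1C2–R2C2 sums to 17, not 13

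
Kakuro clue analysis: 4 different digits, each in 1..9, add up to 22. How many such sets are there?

11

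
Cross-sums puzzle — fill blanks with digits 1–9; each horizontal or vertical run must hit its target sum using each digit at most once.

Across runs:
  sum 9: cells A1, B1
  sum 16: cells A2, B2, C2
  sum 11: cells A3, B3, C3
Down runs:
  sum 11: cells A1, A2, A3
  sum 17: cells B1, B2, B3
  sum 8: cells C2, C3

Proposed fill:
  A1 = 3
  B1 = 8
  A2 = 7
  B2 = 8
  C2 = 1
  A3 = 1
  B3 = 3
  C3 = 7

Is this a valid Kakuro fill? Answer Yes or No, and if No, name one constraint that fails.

No — the across run A1–B1 sums to 11, not 9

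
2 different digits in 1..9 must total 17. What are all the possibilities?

{8,9}

2 distinct digits from 1–9 sum between 3 and 17.
Only one set works: {8,9}.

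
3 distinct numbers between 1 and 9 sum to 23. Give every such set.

{6,8,9}

3 distinct digits from 1–9 sum between 6 and 24.
Only one set works: {6,8,9}.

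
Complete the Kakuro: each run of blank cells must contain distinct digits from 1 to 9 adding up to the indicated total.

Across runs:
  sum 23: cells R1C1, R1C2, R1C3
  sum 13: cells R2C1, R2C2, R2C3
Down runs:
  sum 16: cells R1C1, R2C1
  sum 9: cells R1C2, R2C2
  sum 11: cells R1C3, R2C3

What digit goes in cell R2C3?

5

23 in 3 cells must be {6,8,9}; 16 in 2 cells must be {7,9}.
The 23 across and the 16 down share only 9, so R1C1 = 9.
R2C1 = 16 − 9 = 7 completes the 16 down.
Nothing is forced directly, so branch on R1C2, whose candidates are 6 or 8. If R1C2 = 6: that forces R1C3 = 8, after which R2C2 would have to be in {1,2,4,5} for the 13 across but in {3} for the 9 down — contradiction. So R1C2 = 8.
R1C3 = 23 − 17 = 6 completes the 23 across.
R2C2 = 9 − 8 = 1 completes the 9 down.
R2C3 = 13 − 8 = 5 completes the 13 across.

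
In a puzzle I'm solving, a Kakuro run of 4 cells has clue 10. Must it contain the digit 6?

No

The only way to make 10 from 4 distinct digits is {1,2,3,4}, which does not contain 6.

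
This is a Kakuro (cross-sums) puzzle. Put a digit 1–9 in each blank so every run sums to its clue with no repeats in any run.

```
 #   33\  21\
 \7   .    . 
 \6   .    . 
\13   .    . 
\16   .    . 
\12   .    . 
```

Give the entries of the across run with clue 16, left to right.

9 7

16 in 2 cells must be {7,9}.
Nothing is forced directly, so branch on R2C1, whose candidates are 4 or 5. If R2C1 = 4: that forces R1C1 = 5, R1C2 = 2, after which R2C2 would have to be in {2} for the 6 across but in {1,3,4,5,6,7,8,9} for the 21 down — contradiction. So R2C1 = 5.
Given what's placed, R1C1 must be 4 to fit the 7 across and 33 down.
R1C2 = 7 − 4 = 3 completes the 7 across.
R2C2 = 6 − 5 = 1 completes the 6 across.
No cell is forced outright now. R4C1 can only be 7 or 9 (the digits allowed by both its 16 across and its 33 down). If R4C1 = 7: that forces R4C2 = 9, after which R5C2 would have to be in {3,4,5,7,8,9} for the 12 across but in {2,6} for the 21 down — contradiction. So R4C1 = 9.
R4C2 = 16 − 9 = 7 completes the 16 across.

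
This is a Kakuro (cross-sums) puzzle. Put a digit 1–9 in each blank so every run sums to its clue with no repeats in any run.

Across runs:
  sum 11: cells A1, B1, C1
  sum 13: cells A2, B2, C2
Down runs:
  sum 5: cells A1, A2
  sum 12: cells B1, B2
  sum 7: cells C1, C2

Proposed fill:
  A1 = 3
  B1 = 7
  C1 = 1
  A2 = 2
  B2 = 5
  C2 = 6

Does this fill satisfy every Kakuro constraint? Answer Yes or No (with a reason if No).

Yes

Across: 3+7+1=11; 2+5+6=13. Down: 3+2=5; 7+5=12; 1+6=7. No digit repeats within any run.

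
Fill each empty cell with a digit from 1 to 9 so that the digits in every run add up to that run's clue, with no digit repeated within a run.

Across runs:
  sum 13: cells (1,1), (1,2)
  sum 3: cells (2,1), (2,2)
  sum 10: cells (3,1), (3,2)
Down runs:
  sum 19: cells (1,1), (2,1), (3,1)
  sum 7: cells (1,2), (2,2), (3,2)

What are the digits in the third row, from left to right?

8 2

3 in 2 cells must be {1,2}; 7 in 3 cells must be {1,2,4}.
The 13 across and the 7 down share only 4, so (1,2) = 4.
The 3 across and the 19 down share only 2, so (2,1) = 2.
(2,2) = 3 − 2 = 1 completes the 3 across.
(3,2) = 7 − 5 = 2 completes the 7 down.
(1,1) = 13 − 4 = 9 completes the 13 across.
(3,1) = 10 − 2 = 8 completes the 10 across.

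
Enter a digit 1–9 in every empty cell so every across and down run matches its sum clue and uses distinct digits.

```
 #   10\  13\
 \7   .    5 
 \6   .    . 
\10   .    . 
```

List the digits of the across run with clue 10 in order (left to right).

3, 7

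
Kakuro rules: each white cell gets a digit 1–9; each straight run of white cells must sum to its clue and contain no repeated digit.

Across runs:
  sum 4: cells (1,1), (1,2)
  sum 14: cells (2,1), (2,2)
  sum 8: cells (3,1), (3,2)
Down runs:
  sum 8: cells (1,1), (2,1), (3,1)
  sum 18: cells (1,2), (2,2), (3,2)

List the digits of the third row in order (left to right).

4 in 2 cells must be {1,3}.
The 14 across and the 8 down share only 5, so (2,1) = 5.
(2,2) = 14 − 5 = 9 completes the 14 across.
Given what's placed, (1,1) must be 1 to fit the 4 across and 8 down.
(1,2) = 4 − 1 = 3 completes the 4 across.
(3,1) = 8 − 6 = 2 completes the 8 down.
(3,2) = 8 − 2 = 6 completes the 8 across.

2 6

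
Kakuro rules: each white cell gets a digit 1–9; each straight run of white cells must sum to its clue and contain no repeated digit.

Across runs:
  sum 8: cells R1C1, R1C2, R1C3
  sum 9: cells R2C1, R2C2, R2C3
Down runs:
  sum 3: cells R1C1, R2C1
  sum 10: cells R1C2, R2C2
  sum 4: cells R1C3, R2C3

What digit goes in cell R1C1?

1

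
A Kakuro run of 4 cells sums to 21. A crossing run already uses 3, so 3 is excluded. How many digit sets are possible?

6

4 distinct digits from 1–9 sum between 10 and 30.
Dropping sets that contain 3.
Enumerating: {1,4,7,9}, {1,5,6,9}, {1,5,7,8}, {2,4,6,9}, {2,4,7,8}, {2,5,6,8}.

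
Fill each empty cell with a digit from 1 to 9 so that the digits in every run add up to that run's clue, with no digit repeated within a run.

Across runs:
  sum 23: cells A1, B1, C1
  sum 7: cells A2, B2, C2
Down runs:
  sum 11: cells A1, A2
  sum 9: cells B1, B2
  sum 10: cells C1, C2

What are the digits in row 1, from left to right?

9 8 6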